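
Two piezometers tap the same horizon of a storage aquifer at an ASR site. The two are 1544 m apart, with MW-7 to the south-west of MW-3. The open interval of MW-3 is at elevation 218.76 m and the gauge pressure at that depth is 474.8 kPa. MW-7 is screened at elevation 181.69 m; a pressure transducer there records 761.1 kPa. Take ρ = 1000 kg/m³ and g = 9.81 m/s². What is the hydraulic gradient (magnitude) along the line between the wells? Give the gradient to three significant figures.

i ≈ 0.00511

Pressure head at MW-3: ψ = P/(ρg) = 474.8×1000 / (1000 × 9.81) = 48.40 m.
Total head at MW-3: h = z + ψ = 218.76 + 48.40 = 267.16 m.
Pressure head at MW-7: ψ = P/(ρg) = 761.1×1000 / (1000 × 9.81) = 77.58 m.
Total head at MW-7: h = z + ψ = 181.69 + 77.58 = 259.27 m.
Head difference: h(MW-3) − h(MW-7) = 267.16 − 259.27 = 7.89 m.
Hydraulic gradient: i = |Δh| / L = 7.89 / 1544 = 0.00511.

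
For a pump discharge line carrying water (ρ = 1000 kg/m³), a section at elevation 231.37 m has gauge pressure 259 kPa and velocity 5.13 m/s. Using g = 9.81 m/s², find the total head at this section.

Pressure head ψ = P/(ρg) = 259×1000 / (1000 × 9.81) = 26.40 m.
Velocity head = v²/(2g) = 5.13² / (2 × 9.81) = 1.341 m.
h = z + ψ + v²/(2g) = 231.37 + 26.40 + 1.341 = 259.11 m.

h ≈ 259.11 m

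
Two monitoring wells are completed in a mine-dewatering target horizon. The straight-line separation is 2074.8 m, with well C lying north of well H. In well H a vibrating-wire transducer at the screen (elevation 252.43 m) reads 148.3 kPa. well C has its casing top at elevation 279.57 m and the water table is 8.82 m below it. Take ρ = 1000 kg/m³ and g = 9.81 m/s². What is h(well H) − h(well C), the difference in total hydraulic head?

Δh ≈ -3.20 m

Pressure head at well H: ψ = P/(ρg) = 148.3×1000 / (1000 × 9.81) = 15.12 m.
Total head at well H: h = z + ψ = 252.43 + 15.12 = 267.55 m.
Total head at well C: h = 279.57 − 8.82 = 270.75 m.
Head difference: h(well H) − h(well C) = 267.55 − 270.75 = -3.20 m.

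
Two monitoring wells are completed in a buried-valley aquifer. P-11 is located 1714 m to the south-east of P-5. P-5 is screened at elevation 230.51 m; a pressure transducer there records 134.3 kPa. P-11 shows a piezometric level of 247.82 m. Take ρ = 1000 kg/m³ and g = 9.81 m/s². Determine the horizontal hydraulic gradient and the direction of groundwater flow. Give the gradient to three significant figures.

Pressure head at P-5: ψ = P/(ρg) = 134.3×1000 / (1000 × 9.81) = 13.69 m.
Total head at P-5: h = z + ψ = 230.51 + 13.69 = 244.20 m.
Total head at P-11: h = 247.82 m (water level in the piezometer is the total head).
Head difference: h(P-5) − h(P-11) = 244.20 − 247.82 = -3.62 m.
Hydraulic gradient: i = |Δh| / L = 3.62 / 1714 = 0.00211.
Flow is from higher to lower head: from P-11 toward P-5, i.e. toward the north-west.

i ≈ 0.00211; groundwater flows toward the north-west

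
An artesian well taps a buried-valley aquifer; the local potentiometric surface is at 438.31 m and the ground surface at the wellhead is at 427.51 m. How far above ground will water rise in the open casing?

Water rises to the potentiometric surface, so the rise above ground = 438.31 − 427.51 = 10.80 m.

≈ 10.80 m above ground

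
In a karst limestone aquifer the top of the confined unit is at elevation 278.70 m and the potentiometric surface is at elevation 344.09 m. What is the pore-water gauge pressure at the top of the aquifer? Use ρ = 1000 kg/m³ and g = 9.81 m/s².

P ≈ 641 kPa

Pressure head at the aquifer top: ψ = h − z = 344.09 − 278.70 = 65.39 m.
P = ρgψ = 1000 × 9.81 × 65.39 = 641476 Pa ≈ 641 kPa.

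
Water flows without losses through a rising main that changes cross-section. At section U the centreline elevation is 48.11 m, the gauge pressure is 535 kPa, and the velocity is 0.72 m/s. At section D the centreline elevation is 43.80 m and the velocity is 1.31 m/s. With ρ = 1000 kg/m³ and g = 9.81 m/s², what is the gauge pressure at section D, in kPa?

P₂ ≈ 577 kPa

Pressure head at U: ψ₁ = P₁/(ρg) = 535×1000 / (1000 × 9.81) = 54.54 m.
Velocity heads: v₁²/2g = 0.72²/19.62 = 0.026 m; v₂²/2g = 1.31²/19.62 = 0.087 m.
Total head H = z₁ + ψ₁ + v₁²/2g = 48.11 + 54.54 + 0.026 = 102.68 m.
ψ₂ = H − z₂ − v₂²/2g = 102.68 − 43.80 − 0.087 = 58.79 m.
P₂ = ρgψ₂ = 1000 × 9.81 × 58.79 ≈ 577 kPa.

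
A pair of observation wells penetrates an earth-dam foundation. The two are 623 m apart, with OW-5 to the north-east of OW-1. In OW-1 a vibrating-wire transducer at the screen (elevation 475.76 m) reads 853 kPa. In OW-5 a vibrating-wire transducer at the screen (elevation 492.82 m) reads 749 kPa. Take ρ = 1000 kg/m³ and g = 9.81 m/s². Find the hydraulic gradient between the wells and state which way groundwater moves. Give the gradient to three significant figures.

Pressure head at OW-1: ψ = P/(ρg) = 853×1000 / (1000 × 9.81) = 86.95 m.
Total head at OW-1: h = z + ψ = 475.76 + 86.95 = 562.71 m.
Pressure head at OW-5: ψ = P/(ρg) = 749×1000 / (1000 × 9.81) = 76.35 m.
Total head at OW-5: h = z + ψ = 492.82 + 76.35 = 569.17 m.
Head difference: h(OW-1) − h(OW-5) = 562.71 − 569.17 = -6.46 m.
Hydraulic gradient: i = |Δh| / L = 6.46 / 623 = 0.0104.
Flow is from higher to lower head: from OW-5 toward OW-1, i.e. toward the south-west.

i ≈ 0.0104; groundwater flows toward the south-west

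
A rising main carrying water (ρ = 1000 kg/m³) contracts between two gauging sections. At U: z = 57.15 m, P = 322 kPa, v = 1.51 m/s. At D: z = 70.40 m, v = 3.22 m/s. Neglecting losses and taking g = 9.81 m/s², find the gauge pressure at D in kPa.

P₂ ≈ 188 kPa

Pressure head at U: ψ₁ = P₁/(ρg) = 322×1000 / (1000 × 9.81) = 32.82 m.
Velocity heads: v₁²/2g = 1.51²/19.62 = 0.116 m; v₂²/2g = 3.22²/19.62 = 0.528 m.
Total head H = z₁ + ψ₁ + v₁²/2g = 57.15 + 32.82 + 0.116 = 90.09 m.
ψ₂ = H − z₂ − v₂²/2g = 90.09 − 70.40 − 0.528 = 19.16 m.
P₂ = ρgψ₂ = 1000 × 9.81 × 19.16 ≈ 188 kPa.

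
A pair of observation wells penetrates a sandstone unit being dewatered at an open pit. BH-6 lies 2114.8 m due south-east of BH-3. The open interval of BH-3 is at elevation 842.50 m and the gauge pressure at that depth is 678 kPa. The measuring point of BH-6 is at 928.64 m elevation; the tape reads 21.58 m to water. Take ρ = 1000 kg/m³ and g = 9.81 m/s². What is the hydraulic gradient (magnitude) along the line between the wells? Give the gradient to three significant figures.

i ≈ 0.00215

Pressure head at BH-3: ψ = P/(ρg) = 678×1000 / (1000 × 9.81) = 69.11 m.
Total head at BH-3: h = z + ψ = 842.50 + 69.11 = 911.61 m.
Total head at BH-6: h = 928.64 − 21.58 = 907.06 m.
Head difference: h(BH-3) − h(BH-6) = 911.61 − 907.06 = 4.55 m.
Hydraulic gradient: i = |Δh| / L = 4.55 / 2114.8 = 0.00215.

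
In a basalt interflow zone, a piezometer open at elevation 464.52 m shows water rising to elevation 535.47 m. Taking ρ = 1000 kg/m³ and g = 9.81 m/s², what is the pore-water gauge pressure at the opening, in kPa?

Pressure head ψ = h − z = 535.47 − 464.52 = 70.95 m.
P = ρgψ = 1000 × 9.81 × 70.95 = 696020 Pa ≈ 696 kPa.

P ≈ 696 kPa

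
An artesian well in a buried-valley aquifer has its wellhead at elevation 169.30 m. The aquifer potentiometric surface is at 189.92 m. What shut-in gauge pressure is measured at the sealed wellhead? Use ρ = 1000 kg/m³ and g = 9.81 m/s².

P ≈ 202 kPa

Head above the cap: Δh = 189.92 − 169.30 = 20.62 m.
P = ρgΔh = 1000 × 9.81 × 20.62 = 202282 Pa ≈ 202 kPa.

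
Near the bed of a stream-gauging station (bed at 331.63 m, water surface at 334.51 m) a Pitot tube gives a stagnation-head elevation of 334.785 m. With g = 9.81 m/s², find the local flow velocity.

Near the bed, under hydrostatic conditions, the piezometric head (z + ψ) equals the free-surface elevation, 334.51 m.
Velocity head = total − piezometric = 334.785 − 334.51 = 0.275 m.
v = √(2g·h_v) = √(2 × 9.81 × 0.275) = 2.32 m/s.

v ≈ 2.32 m/s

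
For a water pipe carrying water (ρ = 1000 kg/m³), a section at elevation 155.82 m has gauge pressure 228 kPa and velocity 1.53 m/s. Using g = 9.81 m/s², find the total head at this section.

h ≈ 179.18 m

Pressure head ψ = P/(ρg) = 228×1000 / (1000 × 9.81) = 23.24 m.
Velocity head = v²/(2g) = 1.53² / (2 × 9.81) = 0.119 m.
h = z + ψ + v²/(2g) = 155.82 + 23.24 + 0.119 = 179.18 m.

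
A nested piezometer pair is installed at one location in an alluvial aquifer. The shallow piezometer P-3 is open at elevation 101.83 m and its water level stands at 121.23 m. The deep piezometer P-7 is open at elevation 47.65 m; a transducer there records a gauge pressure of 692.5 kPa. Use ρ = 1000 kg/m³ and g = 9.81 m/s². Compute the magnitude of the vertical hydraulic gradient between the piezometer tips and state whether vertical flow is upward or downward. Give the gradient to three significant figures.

Total head at P-3: h = 121.23 m (water level in the standpipe).
Pressure head at P-7: ψ = P/(ρg) = 692.5×1000 / (1000 × 9.81) = 70.59 m.
Total head at P-7: h = z + ψ = 47.65 + 70.59 = 118.24 m.
Δh = h(P-3) − h(P-7) = 121.23 − 118.24 = 2.99 m.
Vertical separation Δz = 101.83 − 47.65 = 54.18 m.
|i_v| = |Δh| / Δz = 2.99 / 54.18 = 0.0552.
Head is higher in the shallow piezometer, so vertical flow is downward (recharge condition).

|i_v| ≈ 0.0552; vertical flow is downward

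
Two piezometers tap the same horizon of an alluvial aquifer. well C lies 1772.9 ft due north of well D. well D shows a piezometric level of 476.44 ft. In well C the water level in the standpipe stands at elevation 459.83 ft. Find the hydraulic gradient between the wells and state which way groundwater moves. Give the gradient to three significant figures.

Total head at well D: h = 476.44 ft (water level in the piezometer is the total head).
Total head at well C: h = 459.83 ft (water level in the piezometer is the total head).
Head difference: h(well D) − h(well C) = 476.44 − 459.83 = 16.61 ft.
Hydraulic gradient: i = |Δh| / L = 16.61 / 1772.9 = 0.00937.
Flow is from higher to lower head: from well D toward well C, i.e. toward the north.

i ≈ 0.00937; groundwater flows toward the north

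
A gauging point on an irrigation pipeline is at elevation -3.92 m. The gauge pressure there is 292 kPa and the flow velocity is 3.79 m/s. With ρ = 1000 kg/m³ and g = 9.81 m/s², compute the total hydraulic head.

h ≈ 26.58 m

Pressure head ψ = P/(ρg) = 292×1000 / (1000 × 9.81) = 29.77 m.
Velocity head = v²/(2g) = 3.79² / (2 × 9.81) = 0.732 m.
h = z + ψ + v²/(2g) = -3.92 + 29.77 + 0.732 = 26.58 m.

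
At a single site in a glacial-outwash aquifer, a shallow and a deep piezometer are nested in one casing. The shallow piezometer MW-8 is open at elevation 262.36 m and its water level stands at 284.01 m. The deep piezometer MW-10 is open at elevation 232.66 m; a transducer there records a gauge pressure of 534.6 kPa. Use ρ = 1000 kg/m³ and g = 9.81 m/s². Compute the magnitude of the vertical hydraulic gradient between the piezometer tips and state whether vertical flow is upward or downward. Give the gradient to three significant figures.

|i_v| ≈ 0.106; vertical flow is upward

Total head at MW-8: h = 284.01 m (water level in the standpipe).
Pressure head at MW-10: ψ = P/(ρg) = 534.6×1000 / (1000 × 9.81) = 54.50 m.
Total head at MW-10: h = z + ψ = 232.66 + 54.50 = 287.16 m.
Δh = h(MW-8) − h(MW-10) = 284.01 − 287.16 = -3.15 m.
Vertical separation Δz = 262.36 − 232.66 = 29.70 m.
|i_v| = |Δh| / Δz = 3.15 / 29.70 = 0.106.
Head is higher in the deep piezometer, so vertical flow is upward (discharge condition).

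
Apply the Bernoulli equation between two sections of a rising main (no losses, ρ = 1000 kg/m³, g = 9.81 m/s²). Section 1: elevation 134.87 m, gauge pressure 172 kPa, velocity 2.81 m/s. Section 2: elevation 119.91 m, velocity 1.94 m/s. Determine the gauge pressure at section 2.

P₂ ≈ 321 kPa

Pressure head at 1: ψ₁ = P₁/(ρg) = 172×1000 / (1000 × 9.81) = 17.53 m.
Velocity heads: v₁²/2g = 2.81²/19.62 = 0.402 m; v₂²/2g = 1.94²/19.62 = 0.192 m.
Total head H = z₁ + ψ₁ + v₁²/2g = 134.87 + 17.53 + 0.402 = 152.80 m.
ψ₂ = H − z₂ − v₂²/2g = 152.80 − 119.91 − 0.192 = 32.70 m.
P₂ = ρgψ₂ = 1000 × 9.81 × 32.70 ≈ 321 kPa.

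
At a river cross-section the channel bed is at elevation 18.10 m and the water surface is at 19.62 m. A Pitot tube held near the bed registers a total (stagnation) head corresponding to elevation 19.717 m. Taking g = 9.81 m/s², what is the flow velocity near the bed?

Near the bed, under hydrostatic conditions, the piezometric head (z + ψ) equals the free-surface elevation, 19.62 m.
Velocity head = total − piezometric = 19.717 − 19.62 = 0.097 m.
v = √(2g·h_v) = √(2 × 9.81 × 0.097) = 1.38 m/s.

v ≈ 1.38 m/s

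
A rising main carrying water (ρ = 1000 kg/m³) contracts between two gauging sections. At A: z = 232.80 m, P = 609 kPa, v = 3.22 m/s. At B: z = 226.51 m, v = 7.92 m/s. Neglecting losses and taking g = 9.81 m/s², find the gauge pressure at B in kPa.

P₂ ≈ 645 kPa

Pressure head at A: ψ₁ = P₁/(ρg) = 609×1000 / (1000 × 9.81) = 62.08 m.
Velocity heads: v₁²/2g = 3.22²/19.62 = 0.528 m; v₂²/2g = 7.92²/19.62 = 3.197 m.
Total head H = z₁ + ψ₁ + v₁²/2g = 232.80 + 62.08 + 0.528 = 295.41 m.
ψ₂ = H − z₂ − v₂²/2g = 295.41 − 226.51 − 3.197 = 65.70 m.
P₂ = ρgψ₂ = 1000 × 9.81 × 65.70 ≈ 645 kPa.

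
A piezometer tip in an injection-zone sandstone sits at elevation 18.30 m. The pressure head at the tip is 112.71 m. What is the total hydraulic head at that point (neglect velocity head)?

h ≈ 131.01 m

h = z + ψ = 18.30 + 112.71 = 131.01 m.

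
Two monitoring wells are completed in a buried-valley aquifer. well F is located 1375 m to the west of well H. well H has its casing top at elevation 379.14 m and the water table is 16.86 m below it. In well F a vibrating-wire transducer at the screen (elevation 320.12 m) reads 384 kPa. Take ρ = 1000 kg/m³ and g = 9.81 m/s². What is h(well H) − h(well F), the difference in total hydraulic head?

Δh ≈ 3.02 m

Total head at well H: h = 379.14 − 16.86 = 362.28 m.
Pressure head at well F: ψ = P/(ρg) = 384×1000 / (1000 × 9.81) = 39.14 m.
Total head at well F: h = z + ψ = 320.12 + 39.14 = 359.26 m.
Head difference: h(well H) − h(well F) = 362.28 − 359.26 = 3.02 m.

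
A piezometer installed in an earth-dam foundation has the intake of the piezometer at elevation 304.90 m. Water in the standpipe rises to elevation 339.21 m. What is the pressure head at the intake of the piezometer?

ψ ≈ 34.31 m

Total head h = 339.21 m (the water-surface elevation in the piezometer).
Pressure head ψ = h − z = 339.21 − 304.90 = 34.31 m.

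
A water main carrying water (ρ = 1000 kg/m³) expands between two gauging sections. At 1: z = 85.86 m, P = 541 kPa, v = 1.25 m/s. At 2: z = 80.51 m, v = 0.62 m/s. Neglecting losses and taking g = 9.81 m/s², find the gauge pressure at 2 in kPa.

P₂ ≈ 594 kPa

Pressure head at 1: ψ₁ = P₁/(ρg) = 541×1000 / (1000 × 9.81) = 55.15 m.
Velocity heads: v₁²/2g = 1.25²/19.62 = 0.080 m; v₂²/2g = 0.62²/19.62 = 0.020 m.
Total head H = z₁ + ψ₁ + v₁²/2g = 85.86 + 55.15 + 0.080 = 141.09 m.
ψ₂ = H − z₂ − v₂²/2g = 141.09 − 80.51 − 0.020 = 60.56 m.
P₂ = ρgψ₂ = 1000 × 9.81 × 60.56 ≈ 594 kPa.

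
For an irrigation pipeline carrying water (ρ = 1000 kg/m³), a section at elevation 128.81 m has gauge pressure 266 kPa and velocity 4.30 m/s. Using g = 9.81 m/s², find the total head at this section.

h ≈ 156.87 m

Pressure head ψ = P/(ρg) = 266×1000 / (1000 × 9.81) = 27.12 m.
Velocity head = v²/(2g) = 4.30² / (2 × 9.81) = 0.942 m.
h = z + ψ + v²/(2g) = 128.81 + 27.12 + 0.942 = 156.87 m.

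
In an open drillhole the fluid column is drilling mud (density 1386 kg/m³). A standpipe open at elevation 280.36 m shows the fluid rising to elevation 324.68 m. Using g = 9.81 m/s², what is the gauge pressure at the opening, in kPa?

Pressure head ψ = h − z = 324.68 − 280.36 = 44.32 m.
P = ρgψ = 1386 × 9.81 × 44.32 = 602604 Pa ≈ 603 kPa.

P ≈ 603 kPa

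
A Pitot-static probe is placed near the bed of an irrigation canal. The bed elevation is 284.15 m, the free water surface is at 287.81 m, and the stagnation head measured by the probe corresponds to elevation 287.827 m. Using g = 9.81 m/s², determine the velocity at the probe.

Near the bed, under hydrostatic conditions, the piezometric head (z + ψ) equals the free-surface elevation, 287.81 m.
Velocity head = total − piezometric = 287.827 − 287.81 = 0.017 m.
v = √(2g·h_v) = √(2 × 9.81 × 0.017) = 0.578 m/s.

v ≈ 0.578 m/s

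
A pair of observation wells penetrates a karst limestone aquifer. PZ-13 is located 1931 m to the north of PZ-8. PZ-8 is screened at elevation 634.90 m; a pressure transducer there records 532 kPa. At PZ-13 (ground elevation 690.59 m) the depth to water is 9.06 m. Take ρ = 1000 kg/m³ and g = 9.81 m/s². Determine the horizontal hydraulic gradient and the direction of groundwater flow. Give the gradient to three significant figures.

i ≈ 0.00394; groundwater flows toward the north

Pressure head at PZ-8: ψ = P/(ρg) = 532×1000 / (1000 × 9.81) = 54.23 m.
Total head at PZ-8: h = z + ψ = 634.90 + 54.23 = 689.13 m.
Total head at PZ-13: h = 690.59 − 9.06 = 681.53 m.
Head difference: h(PZ-8) − h(PZ-13) = 689.13 − 681.53 = 7.60 m.
Hydraulic gradient: i = |Δh| / L = 7.60 / 1931 = 0.00394.
Flow is from higher to lower head: from PZ-8 toward PZ-13, i.e. toward the north.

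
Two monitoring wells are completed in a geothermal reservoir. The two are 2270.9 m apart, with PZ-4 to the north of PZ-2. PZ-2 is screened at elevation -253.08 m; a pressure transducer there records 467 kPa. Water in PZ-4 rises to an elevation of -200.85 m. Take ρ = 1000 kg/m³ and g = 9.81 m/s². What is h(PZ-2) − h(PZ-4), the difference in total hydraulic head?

Δh ≈ -4.63 m

Pressure head at PZ-2: ψ = P/(ρg) = 467×1000 / (1000 × 9.81) = 47.60 m.
Total head at PZ-2: h = z + ψ = -253.08 + 47.60 = -205.48 m.
Total head at PZ-4: h = -200.85 m (water level in the piezometer is the total head).
Head difference: h(PZ-2) − h(PZ-4) = -205.48 − (-200.85) = -4.63 m.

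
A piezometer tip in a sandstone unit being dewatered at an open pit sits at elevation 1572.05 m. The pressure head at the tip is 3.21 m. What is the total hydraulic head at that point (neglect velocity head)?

h = z + ψ = 1572.05 + 3.21 = 1575.26 m.

h ≈ 1575.26 m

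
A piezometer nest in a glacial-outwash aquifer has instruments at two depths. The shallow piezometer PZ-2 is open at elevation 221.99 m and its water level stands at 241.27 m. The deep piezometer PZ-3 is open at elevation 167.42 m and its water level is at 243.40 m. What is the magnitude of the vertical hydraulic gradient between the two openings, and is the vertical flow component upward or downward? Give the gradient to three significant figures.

Total head at PZ-2: h = 241.27 m (water level in the standpipe).
Total head at PZ-3: h = 243.40 m.
Δh = h(PZ-2) − h(PZ-3) = 241.27 − 243.40 = -2.13 m.
Vertical separation Δz = 221.99 − 167.42 = 54.57 m.
|i_v| = |Δh| / Δz = 2.13 / 54.57 = 0.0390.
Head is higher in the deep piezometer, so vertical flow is upward (discharge condition).

|i_v| ≈ 0.0390; vertical flow is upward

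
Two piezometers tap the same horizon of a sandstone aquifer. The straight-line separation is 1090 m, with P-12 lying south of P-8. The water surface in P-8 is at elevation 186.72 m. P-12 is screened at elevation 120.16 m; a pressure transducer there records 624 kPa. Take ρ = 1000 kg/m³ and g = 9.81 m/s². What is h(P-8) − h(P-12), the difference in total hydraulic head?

Total head at P-8: h = 186.72 m (water level in the piezometer is the total head).
Pressure head at P-12: ψ = P/(ρg) = 624×1000 / (1000 × 9.81) = 63.61 m.
Total head at P-12: h = z + ψ = 120.16 + 63.61 = 183.77 m.
Head difference: h(P-8) − h(P-12) = 186.72 − 183.77 = 2.95 m.

Δh ≈ 2.95 m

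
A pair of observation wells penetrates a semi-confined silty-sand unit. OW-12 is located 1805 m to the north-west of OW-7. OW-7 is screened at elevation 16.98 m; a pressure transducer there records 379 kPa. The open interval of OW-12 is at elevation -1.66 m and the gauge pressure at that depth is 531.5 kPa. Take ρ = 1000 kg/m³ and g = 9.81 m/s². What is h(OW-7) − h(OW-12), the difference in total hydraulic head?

Δh ≈ 3.09 m

Pressure head at OW-7: ψ = P/(ρg) = 379×1000 / (1000 × 9.81) = 38.63 m.
Total head at OW-7: h = z + ψ = 16.98 + 38.63 = 55.61 m.
Pressure head at OW-12: ψ = P/(ρg) = 531.5×1000 / (1000 × 9.81) = 54.18 m.
Total head at OW-12: h = z + ψ = -1.66 + 54.18 = 52.52 m.
Head difference: h(OW-7) − h(OW-12) = 55.61 − 52.52 = 3.09 m.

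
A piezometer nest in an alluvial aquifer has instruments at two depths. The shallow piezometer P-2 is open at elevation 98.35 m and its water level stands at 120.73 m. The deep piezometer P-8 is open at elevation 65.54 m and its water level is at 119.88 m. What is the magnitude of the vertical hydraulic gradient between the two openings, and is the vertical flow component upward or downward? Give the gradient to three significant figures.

|i_v| ≈ 0.0259; vertical flow is downward

Total head at P-2: h = 120.73 m (water level in the standpipe).
Total head at P-8: h = 119.88 m.
Δh = h(P-2) − h(P-8) = 120.73 − 119.88 = 0.85 m.
Vertical separation Δz = 98.35 − 65.54 = 32.81 m.
|i_v| = |Δh| / Δz = 0.85 / 32.81 = 0.0259.
Head is higher in the shallow piezometer, so vertical flow is downward (recharge condition).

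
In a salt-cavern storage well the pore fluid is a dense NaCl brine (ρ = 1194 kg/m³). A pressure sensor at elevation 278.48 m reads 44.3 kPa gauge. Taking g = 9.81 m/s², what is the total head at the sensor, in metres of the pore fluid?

ψ = P/(ρg) = 44.3×1000 / (1194 × 9.81) = 3.78 m.
h = z + ψ = 278.48 + 3.78 = 282.26 m.

h ≈ 282.26 m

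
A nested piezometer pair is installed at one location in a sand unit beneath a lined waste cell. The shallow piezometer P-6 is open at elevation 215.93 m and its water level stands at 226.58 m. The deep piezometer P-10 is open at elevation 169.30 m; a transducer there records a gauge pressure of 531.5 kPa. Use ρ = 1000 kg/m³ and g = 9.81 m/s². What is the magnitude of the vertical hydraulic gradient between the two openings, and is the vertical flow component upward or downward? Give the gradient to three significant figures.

|i_v| ≈ 0.0665; vertical flow is downward

Total head at P-6: h = 226.58 m (water level in the standpipe).
Pressure head at P-10: ψ = P/(ρg) = 531.5×1000 / (1000 × 9.81) = 54.18 m.
Total head at P-10: h = z + ψ = 169.30 + 54.18 = 223.48 m.
Δh = h(P-6) − h(P-10) = 226.58 − 223.48 = 3.10 m.
Vertical separation Δz = 215.93 − 169.30 = 46.63 m.
|i_v| = |Δh| / Δz = 3.10 / 46.63 = 0.0665.
Head is higher in the shallow piezometer, so vertical flow is downward (recharge condition).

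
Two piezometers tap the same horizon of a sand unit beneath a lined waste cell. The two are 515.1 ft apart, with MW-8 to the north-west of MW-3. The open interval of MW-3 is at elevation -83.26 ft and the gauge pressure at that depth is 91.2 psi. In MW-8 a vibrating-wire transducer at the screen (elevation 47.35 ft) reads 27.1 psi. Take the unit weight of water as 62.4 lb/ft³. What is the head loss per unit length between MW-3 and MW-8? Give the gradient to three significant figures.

Pressure head at MW-3: ψ = 144·P/γ = 144 × 91.2 / 62.4 = 210.46 ft.
Total head at MW-3: h = z + ψ = -83.26 + 210.46 = 127.20 ft.
Pressure head at MW-8: ψ = 144·P/γ = 144 × 27.1 / 62.4 = 62.54 ft.
Total head at MW-8: h = z + ψ = 47.35 + 62.54 = 109.89 ft.
Head difference: h(MW-3) − h(MW-8) = 127.20 − 109.89 = 17.31 ft.
Hydraulic gradient: i = |Δh| / L = 17.31 / 515.1 = 0.0336.

i ≈ 0.0336 ft/ft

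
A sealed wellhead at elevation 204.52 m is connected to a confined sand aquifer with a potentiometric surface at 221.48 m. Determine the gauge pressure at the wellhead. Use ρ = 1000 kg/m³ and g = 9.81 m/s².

Head above the cap: Δh = 221.48 − 204.52 = 16.96 m.
P = ρgΔh = 1000 × 9.81 × 16.96 = 166378 Pa ≈ 166 kPa.

P ≈ 166 kPa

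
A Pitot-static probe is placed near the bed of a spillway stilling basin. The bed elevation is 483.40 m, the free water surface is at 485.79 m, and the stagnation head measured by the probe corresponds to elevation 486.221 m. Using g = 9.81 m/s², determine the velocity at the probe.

Near the bed, under hydrostatic conditions, the piezometric head (z + ψ) equals the free-surface elevation, 485.79 m.
Velocity head = total − piezometric = 486.221 − 485.79 = 0.431 m.
v = √(2g·h_v) = √(2 × 9.81 × 0.431) = 2.91 m/s.

v ≈ 2.91 m/s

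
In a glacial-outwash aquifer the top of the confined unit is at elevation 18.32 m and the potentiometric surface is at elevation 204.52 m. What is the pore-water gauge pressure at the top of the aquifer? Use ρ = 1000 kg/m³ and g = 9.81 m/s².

P ≈ 1830 kPa

Pressure head at the aquifer top: ψ = h − z = 204.52 − 18.32 = 186.20 m.
P = ρgψ = 1000 × 9.81 × 186.20 = 1826622 Pa ≈ 1830 kPa.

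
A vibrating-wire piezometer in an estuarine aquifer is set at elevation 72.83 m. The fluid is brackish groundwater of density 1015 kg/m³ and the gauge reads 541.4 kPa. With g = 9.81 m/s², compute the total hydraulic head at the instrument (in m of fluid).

ψ = P/(ρg) = 541.4×1000 / (1015 × 9.81) = 54.37 m.
h = z + ψ = 72.83 + 54.37 = 127.20 m.

h ≈ 127.20 m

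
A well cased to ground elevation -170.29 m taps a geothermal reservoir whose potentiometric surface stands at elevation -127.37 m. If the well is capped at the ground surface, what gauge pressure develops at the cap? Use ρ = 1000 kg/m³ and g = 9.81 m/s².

P ≈ 421 kPa

Head above the cap: Δh = -127.37 − (-170.29) = 42.92 m.
P = ρgΔh = 1000 × 9.81 × 42.92 = 421045 Pa ≈ 421 kPa.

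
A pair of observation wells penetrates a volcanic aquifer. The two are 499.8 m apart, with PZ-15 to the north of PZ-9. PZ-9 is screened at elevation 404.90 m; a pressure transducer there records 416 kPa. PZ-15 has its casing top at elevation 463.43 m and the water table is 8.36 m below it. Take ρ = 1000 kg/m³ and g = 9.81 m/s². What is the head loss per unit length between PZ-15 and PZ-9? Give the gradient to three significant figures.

i ≈ 0.0155 m/m

Pressure head at PZ-9: ψ = P/(ρg) = 416×1000 / (1000 × 9.81) = 42.41 m.
Total head at PZ-9: h = z + ψ = 404.90 + 42.41 = 447.31 m.
Total head at PZ-15: h = 463.43 − 8.36 = 455.07 m.
Head difference: h(PZ-9) − h(PZ-15) = 447.31 − 455.07 = -7.76 m.
Hydraulic gradient: i = |Δh| / L = 7.76 / 499.8 = 0.0155.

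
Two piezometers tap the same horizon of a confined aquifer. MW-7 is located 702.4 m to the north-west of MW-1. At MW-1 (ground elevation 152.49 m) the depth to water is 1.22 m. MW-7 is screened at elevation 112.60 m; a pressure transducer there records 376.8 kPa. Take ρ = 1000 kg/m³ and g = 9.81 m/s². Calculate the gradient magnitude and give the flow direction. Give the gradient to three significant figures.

i ≈ 0.000370; groundwater flows toward the north-west

Total head at MW-1: h = 152.49 − 1.22 = 151.27 m.
Pressure head at MW-7: ψ = P/(ρg) = 376.8×1000 / (1000 × 9.81) = 38.41 m.
Total head at MW-7: h = z + ψ = 112.60 + 38.41 = 151.01 m.
Head difference: h(MW-1) − h(MW-7) = 151.27 − 151.01 = 0.26 m.
Hydraulic gradient: i = |Δh| / L = 0.26 / 702.4 = 0.000370.
Flow is from higher to lower head: from MW-1 toward MW-7, i.e. toward the north-west.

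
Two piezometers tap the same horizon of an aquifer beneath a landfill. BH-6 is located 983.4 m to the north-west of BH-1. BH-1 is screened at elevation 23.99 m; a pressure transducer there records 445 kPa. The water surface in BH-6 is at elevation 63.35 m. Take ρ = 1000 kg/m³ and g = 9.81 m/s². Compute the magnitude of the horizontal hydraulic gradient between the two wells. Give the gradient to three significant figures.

i ≈ 0.00610

Pressure head at BH-1: ψ = P/(ρg) = 445×1000 / (1000 × 9.81) = 45.36 m.
Total head at BH-1: h = z + ψ = 23.99 + 45.36 = 69.35 m.
Total head at BH-6: h = 63.35 m (water level in the piezometer is the total head).
Head difference: h(BH-1) − h(BH-6) = 69.35 − 63.35 = 6.00 m.
Hydraulic gradient: i = |Δh| / L = 6.00 / 983.4 = 0.00610.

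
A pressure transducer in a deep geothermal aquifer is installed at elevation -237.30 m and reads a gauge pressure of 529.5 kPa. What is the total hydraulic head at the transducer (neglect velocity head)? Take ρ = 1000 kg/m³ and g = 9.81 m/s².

ψ = P/(ρg) = 529.5×1000 / (1000 × 9.81) = 53.98 m.
h = z + ψ = -237.30 + 53.98 = -183.32 m.

h ≈ -183.32 m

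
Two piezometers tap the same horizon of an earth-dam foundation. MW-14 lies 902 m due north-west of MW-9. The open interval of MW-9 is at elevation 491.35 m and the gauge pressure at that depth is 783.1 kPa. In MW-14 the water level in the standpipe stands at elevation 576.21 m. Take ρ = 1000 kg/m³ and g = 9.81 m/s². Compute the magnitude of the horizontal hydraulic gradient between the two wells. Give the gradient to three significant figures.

i ≈ 0.00558

Pressure head at MW-9: ψ = P/(ρg) = 783.1×1000 / (1000 × 9.81) = 79.83 m.
Total head at MW-9: h = z + ψ = 491.35 + 79.83 = 571.18 m.
Total head at MW-14: h = 576.21 m (water level in the piezometer is the total head).
Head difference: h(MW-9) − h(MW-14) = 571.18 − 576.21 = -5.03 m.
Hydraulic gradient: i = |Δh| / L = 5.03 / 902 = 0.00558.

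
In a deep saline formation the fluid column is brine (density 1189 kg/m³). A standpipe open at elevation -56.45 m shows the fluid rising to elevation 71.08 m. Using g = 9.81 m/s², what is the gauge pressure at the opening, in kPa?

P ≈ 1490 kPa

Pressure head ψ = h − z = 71.08 − (-56.45) = 127.53 m.
P = ρgψ = 1189 × 9.81 × 127.53 = 1487521 Pa ≈ 1490 kPa.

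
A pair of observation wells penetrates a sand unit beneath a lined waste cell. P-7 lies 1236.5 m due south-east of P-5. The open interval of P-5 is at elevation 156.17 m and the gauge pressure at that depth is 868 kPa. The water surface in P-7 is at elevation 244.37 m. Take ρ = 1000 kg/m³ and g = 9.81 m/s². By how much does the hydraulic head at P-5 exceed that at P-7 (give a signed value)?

Δh ≈ 0.28 m

Pressure head at P-5: ψ = P/(ρg) = 868×1000 / (1000 × 9.81) = 88.48 m.
Total head at P-5: h = z + ψ = 156.17 + 88.48 = 244.65 m.
Total head at P-7: h = 244.37 m (water level in the piezometer is the total head).
Head difference: h(P-5) − h(P-7) = 244.65 − 244.37 = 0.28 m.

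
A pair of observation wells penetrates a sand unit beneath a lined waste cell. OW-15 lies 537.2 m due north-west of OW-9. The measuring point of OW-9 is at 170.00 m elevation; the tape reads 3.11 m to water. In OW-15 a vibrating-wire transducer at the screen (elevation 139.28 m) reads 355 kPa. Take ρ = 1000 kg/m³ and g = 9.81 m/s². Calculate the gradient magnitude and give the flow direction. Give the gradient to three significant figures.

i ≈ 0.0160; groundwater flows toward the south-east

Total head at OW-9: h = 170.00 − 3.11 = 166.89 m.
Pressure head at OW-15: ψ = P/(ρg) = 355×1000 / (1000 × 9.81) = 36.19 m.
Total head at OW-15: h = z + ψ = 139.28 + 36.19 = 175.47 m.
Head difference: h(OW-9) − h(OW-15) = 166.89 − 175.47 = -8.58 m.
Hydraulic gradient: i = |Δh| / L = 8.58 / 537.2 = 0.0160.
Flow is from higher to lower head: from OW-15 toward OW-9, i.e. toward the south-east.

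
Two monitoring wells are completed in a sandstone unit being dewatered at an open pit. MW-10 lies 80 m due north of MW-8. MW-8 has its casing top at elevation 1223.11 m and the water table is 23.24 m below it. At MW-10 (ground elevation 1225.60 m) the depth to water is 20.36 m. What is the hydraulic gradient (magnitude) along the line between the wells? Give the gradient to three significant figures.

Total head at MW-8: h = 1223.11 − 23.24 = 1199.87 m.
Total head at MW-10: h = 1225.60 − 20.36 = 1205.24 m.
Head difference: h(MW-8) − h(MW-10) = 1199.87 − 1205.24 = -5.37 m.
Hydraulic gradient: i = |Δh| / L = 5.37 / 80 = 0.0671.

i ≈ 0.0671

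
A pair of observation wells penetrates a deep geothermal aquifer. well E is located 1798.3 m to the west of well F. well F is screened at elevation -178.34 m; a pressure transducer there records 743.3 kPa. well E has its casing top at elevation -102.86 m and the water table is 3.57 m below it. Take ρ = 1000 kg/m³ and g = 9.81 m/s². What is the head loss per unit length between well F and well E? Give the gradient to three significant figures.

i ≈ 0.00215 m/m

Pressure head at well F: ψ = P/(ρg) = 743.3×1000 / (1000 × 9.81) = 75.77 m.
Total head at well F: h = z + ψ = -178.34 + 75.77 = -102.57 m.
Total head at well E: h = -102.86 − 3.57 = -106.43 m.
Head difference: h(well F) − h(well E) = -102.57 − (-106.43) = 3.86 m.
Hydraulic gradient: i = |Δh| / L = 3.86 / 1798.3 = 0.00215.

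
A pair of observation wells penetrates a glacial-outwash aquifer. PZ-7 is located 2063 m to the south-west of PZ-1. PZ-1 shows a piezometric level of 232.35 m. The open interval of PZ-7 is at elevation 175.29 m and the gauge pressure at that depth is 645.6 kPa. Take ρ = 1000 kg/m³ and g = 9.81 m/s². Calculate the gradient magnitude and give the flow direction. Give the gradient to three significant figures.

i ≈ 0.00424; groundwater flows toward the north-east

Total head at PZ-1: h = 232.35 m (water level in the piezometer is the total head).
Pressure head at PZ-7: ψ = P/(ρg) = 645.6×1000 / (1000 × 9.81) = 65.81 m.
Total head at PZ-7: h = z + ψ = 175.29 + 65.81 = 241.10 m.
Head difference: h(PZ-1) − h(PZ-7) = 232.35 − 241.10 = -8.75 m.
Hydraulic gradient: i = |Δh| / L = 8.75 / 2063 = 0.00424.
Flow is from higher to lower head: from PZ-7 toward PZ-1, i.e. toward the north-east.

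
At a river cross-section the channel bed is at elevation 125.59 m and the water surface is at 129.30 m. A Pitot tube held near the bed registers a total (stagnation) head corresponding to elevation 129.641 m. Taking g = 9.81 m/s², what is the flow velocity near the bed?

v ≈ 2.59 m/s

Near the bed, under hydrostatic conditions, the piezometric head (z + ψ) equals the free-surface elevation, 129.30 m.
Velocity head = total − piezometric = 129.641 − 129.30 = 0.341 m.
v = √(2g·h_v) = √(2 × 9.81 × 0.341) = 2.59 m/s.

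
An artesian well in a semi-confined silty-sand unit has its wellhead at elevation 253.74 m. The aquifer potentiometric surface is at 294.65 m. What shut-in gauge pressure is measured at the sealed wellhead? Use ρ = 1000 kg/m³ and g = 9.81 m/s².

P ≈ 401 kPa

Head above the cap: Δh = 294.65 − 253.74 = 40.91 m.
P = ρgΔh = 1000 × 9.81 × 40.91 = 401327 Pa ≈ 401 kPa.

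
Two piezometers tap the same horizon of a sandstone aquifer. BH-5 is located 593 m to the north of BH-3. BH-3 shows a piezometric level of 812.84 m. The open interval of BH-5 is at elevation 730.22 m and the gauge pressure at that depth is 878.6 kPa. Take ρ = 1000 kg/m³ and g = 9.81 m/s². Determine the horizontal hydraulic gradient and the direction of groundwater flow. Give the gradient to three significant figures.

i ≈ 0.0117; groundwater flows toward the south

Total head at BH-3: h = 812.84 m (water level in the piezometer is the total head).
Pressure head at BH-5: ψ = P/(ρg) = 878.6×1000 / (1000 × 9.81) = 89.56 m.
Total head at BH-5: h = z + ψ = 730.22 + 89.56 = 819.78 m.
Head difference: h(BH-3) − h(BH-5) = 812.84 − 819.78 = -6.94 m.
Hydraulic gradient: i = |Δh| / L = 6.94 / 593 = 0.0117.
Flow is from higher to lower head: from BH-5 toward BH-3, i.e. toward the south.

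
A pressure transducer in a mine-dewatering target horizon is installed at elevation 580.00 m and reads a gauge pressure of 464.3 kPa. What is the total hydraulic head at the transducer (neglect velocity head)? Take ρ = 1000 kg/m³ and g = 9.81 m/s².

h ≈ 627.33 m

ψ = P/(ρg) = 464.3×1000 / (1000 × 9.81) = 47.33 m.
h = z + ψ = 580.00 + 47.33 = 627.33 m.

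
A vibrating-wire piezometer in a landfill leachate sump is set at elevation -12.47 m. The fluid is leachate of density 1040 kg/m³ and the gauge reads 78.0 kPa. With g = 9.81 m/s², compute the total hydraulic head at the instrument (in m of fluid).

ψ = P/(ρg) = 78.0×1000 / (1040 × 9.81) = 7.65 m.
h = z + ψ = -12.47 + 7.65 = -4.82 m.

h ≈ -4.82 m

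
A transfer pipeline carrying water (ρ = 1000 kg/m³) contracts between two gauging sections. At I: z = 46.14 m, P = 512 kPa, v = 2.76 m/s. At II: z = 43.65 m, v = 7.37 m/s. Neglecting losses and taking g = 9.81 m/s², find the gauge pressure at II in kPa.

P₂ ≈ 513 kPa

Pressure head at I: ψ₁ = P₁/(ρg) = 512×1000 / (1000 × 9.81) = 52.19 m.
Velocity heads: v₁²/2g = 2.76²/19.62 = 0.388 m; v₂²/2g = 7.37²/19.62 = 2.768 m.
Total head H = z₁ + ψ₁ + v₁²/2g = 46.14 + 52.19 + 0.388 = 98.72 m.
ψ₂ = H − z₂ − v₂²/2g = 98.72 − 43.65 − 2.768 = 52.30 m.
P₂ = ρgψ₂ = 1000 × 9.81 × 52.30 ≈ 513 kPa.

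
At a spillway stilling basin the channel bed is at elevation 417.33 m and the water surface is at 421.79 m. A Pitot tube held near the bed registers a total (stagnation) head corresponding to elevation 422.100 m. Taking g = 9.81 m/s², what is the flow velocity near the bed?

v ≈ 2.47 m/s

Near the bed, under hydrostatic conditions, the piezometric head (z + ψ) equals the free-surface elevation, 421.79 m.
Velocity head = total − piezometric = 422.100 − 421.79 = 0.310 m.
v = √(2g·h_v) = √(2 × 9.81 × 0.310) = 2.47 m/s.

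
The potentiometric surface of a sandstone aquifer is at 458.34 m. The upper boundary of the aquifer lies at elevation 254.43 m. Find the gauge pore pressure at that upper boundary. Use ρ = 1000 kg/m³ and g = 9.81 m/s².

Pressure head at the aquifer top: ψ = h − z = 458.34 − 254.43 = 203.91 m.
P = ρgψ = 1000 × 9.81 × 203.91 = 2000357 Pa ≈ 2000 kPa.

P ≈ 2000 kPa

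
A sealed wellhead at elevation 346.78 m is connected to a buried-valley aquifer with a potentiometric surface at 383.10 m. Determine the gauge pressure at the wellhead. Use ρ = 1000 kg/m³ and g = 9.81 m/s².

P ≈ 356 kPa

Head above the cap: Δh = 383.10 − 346.78 = 36.32 m.
P = ρgΔh = 1000 × 9.81 × 36.32 = 356299 Pa ≈ 356 kPa.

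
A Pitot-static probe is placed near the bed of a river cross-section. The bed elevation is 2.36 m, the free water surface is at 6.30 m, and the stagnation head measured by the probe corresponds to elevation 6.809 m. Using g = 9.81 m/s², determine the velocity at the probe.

v ≈ 3.16 m/s

Near the bed, under hydrostatic conditions, the piezometric head (z + ψ) equals the free-surface elevation, 6.30 m.
Velocity head = total − piezometric = 6.809 − 6.30 = 0.509 m.
v = √(2g·h_v) = √(2 × 9.81 × 0.509) = 3.16 m/s.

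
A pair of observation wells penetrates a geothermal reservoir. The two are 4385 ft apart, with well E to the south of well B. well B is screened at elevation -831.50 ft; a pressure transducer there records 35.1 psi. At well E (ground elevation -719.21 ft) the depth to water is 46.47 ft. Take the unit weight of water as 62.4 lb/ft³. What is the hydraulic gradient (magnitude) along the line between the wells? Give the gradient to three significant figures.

i ≈ 0.00346

Pressure head at well B: ψ = 144·P/γ = 144 × 35.1 / 62.4 = 81.00 ft.
Total head at well B: h = z + ψ = -831.50 + 81.00 = -750.50 ft.
Total head at well E: h = -719.21 − 46.47 = -765.68 ft.
Head difference: h(well B) − h(well E) = -750.50 − (-765.68) = 15.18 ft.
Hydraulic gradient: i = |Δh| / L = 15.18 / 4385 = 0.00346.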